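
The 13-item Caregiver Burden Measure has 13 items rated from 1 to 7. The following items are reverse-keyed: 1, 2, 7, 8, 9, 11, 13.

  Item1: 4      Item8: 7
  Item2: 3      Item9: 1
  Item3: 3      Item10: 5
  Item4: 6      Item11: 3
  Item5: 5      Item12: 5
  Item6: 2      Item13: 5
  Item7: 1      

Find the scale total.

58

Reversing items 1, 2, 7, 8, 9, 11 and 13 with 8 − raw:
Total = (8−4) + (8−3) + 3 + 6 + 5 + 2 + (8−1) + (8−7) + (8−1) + 5 + (8−3) + 5 + (8−5)
      = 4 + 5 + 3 + 6 + 5 + 2 + 7 + 1 + 7 + 5 + 5 + 5 + 3 = 58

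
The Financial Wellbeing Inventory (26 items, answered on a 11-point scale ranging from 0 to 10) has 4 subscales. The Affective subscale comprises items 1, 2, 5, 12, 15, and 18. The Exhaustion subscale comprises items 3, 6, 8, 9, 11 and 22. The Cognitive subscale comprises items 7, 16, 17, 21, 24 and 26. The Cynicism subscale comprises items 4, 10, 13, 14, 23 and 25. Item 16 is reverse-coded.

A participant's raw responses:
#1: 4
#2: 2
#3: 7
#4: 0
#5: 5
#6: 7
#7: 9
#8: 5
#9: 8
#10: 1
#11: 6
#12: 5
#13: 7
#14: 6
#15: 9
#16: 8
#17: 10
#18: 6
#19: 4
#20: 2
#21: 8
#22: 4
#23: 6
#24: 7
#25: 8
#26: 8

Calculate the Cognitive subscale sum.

Cognitive items: 7, 16, 17, 21, 24, 26.
Of these, item 16 is reverse-coded; reverse-coded value = 10 − response.
  item 7: 9
  item 16: 10 − 8 = 2
  item 17: 10
  item 21: 8
  item 24: 7
  item 26: 8
Sum = 9 + 2 + 10 + 8 + 7 + 8 = 44

44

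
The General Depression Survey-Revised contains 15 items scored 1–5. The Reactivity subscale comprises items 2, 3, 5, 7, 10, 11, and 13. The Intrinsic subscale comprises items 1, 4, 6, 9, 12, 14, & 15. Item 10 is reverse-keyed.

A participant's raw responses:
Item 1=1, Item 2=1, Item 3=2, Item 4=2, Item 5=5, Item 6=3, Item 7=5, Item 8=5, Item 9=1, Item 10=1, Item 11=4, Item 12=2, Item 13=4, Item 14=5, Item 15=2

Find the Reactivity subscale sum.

Reactivity items: 2, 3, 5, 7, 10, 11, 13.
Of these, item 10 is reverse-keyed; reversed = (1+5) − raw = 6 − raw.
  item 2: 1
  item 3: 2
  item 5: 5
  item 7: 5
  item 10: 6 − 1 = 5
  item 11: 4
  item 13: 4
Sum = 1 + 2 + 5 + 5 + 5 + 4 + 4 = 26

26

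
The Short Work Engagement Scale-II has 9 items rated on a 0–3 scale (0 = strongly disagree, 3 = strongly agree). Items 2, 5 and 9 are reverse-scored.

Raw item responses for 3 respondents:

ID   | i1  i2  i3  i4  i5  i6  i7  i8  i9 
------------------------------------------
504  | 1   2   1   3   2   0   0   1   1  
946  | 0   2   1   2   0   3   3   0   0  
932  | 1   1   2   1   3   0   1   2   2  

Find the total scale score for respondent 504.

10

Respondent 504 raw: 1, 2, 1, 3, 2, 0, 0, 1, 1.
Reverse-coded (reversed = (0+3) − raw = 3 − raw):
  item 1: 1
  item 2: 3 − 2 = 1
  item 3: 1
  item 4: 3
  item 5: 3 − 2 = 1
  item 6: 0
  item 7: 0
  item 8: 1
  item 9: 3 − 1 = 2
Sum = 1 + 1 + 1 + 3 + 1 + 0 + 0 + 1 + 2 = 10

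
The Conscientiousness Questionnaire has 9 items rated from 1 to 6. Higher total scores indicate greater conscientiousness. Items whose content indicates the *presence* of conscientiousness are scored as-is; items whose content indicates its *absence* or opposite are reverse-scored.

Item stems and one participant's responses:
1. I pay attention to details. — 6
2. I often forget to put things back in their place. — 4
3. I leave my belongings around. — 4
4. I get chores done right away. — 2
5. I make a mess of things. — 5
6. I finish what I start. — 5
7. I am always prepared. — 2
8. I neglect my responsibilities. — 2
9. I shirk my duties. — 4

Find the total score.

Items 2, 3, 5, 8, 9 describe the absence/opposite of conscientiousness → reverse-score.
reversed = (1+6) − raw = 7 − raw.
  item 1: 6
  item 2: 7 − 4 = 3
  item 3: 7 − 4 = 3
  item 4: 2
  item 5: 7 − 5 = 2
  item 6: 5
  item 7: 2
  item 8: 7 − 2 = 5
  item 9: 7 − 4 = 3
Total = 6 + 3 + 3 + 2 + 2 + 5 + 2 + 5 + 3 = 31

31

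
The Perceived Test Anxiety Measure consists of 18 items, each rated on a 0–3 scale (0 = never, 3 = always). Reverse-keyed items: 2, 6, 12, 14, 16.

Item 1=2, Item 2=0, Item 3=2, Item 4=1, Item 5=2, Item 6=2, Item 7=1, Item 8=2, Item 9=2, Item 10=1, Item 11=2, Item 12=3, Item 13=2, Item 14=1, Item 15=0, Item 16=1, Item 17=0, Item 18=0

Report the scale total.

25

Raw sum = 24. Reverse-keyed items: 2, 6, 12, 14, 16; their raw sum = 7.
Each reversal replaces raw with 3 − raw, changing the total by 3 − 2·raw per item.
Total = 24 + 5·3 − 2·7 = 24 + 15 − 14 = 25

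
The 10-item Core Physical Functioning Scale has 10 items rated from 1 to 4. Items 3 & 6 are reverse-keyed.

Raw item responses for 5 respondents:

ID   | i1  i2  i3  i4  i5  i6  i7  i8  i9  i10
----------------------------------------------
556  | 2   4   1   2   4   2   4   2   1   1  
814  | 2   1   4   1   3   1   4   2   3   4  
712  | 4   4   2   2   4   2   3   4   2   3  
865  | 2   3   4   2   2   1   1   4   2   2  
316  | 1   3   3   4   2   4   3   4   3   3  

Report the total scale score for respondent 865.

Respondent 865 raw: 2, 3, 4, 2, 2, 1, 1, 4, 2, 2.
Reverse-coded (reversed = (1+4) − raw = 5 − raw):
  item 1: 2
  item 2: 3
  item 3: 5 − 4 = 1
  item 4: 2
  item 5: 2
  item 6: 5 − 1 = 4
  item 7: 1
  item 8: 4
  item 9: 2
  item 10: 2
Sum = 2 + 3 + 1 + 2 + 2 + 4 + 1 + 4 + 2 + 2 = 23

23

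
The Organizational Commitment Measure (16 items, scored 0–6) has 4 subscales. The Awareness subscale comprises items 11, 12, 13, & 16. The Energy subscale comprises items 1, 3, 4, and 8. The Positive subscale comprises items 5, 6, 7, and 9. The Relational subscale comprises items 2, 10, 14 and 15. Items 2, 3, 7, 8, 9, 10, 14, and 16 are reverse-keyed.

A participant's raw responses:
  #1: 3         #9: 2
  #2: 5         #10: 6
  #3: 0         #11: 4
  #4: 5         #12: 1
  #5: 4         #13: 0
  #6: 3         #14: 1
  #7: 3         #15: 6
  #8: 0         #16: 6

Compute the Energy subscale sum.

Energy items: 1, 3, 4, 8.
Of these, items 3 and 8 are reverse-keyed; reverse-coded value = 6 − response.
  item 1: 3
  item 3: 6 − 0 = 6
  item 4: 5
  item 8: 6 − 0 = 6
Sum = 3 + 6 + 5 + 6 = 20

20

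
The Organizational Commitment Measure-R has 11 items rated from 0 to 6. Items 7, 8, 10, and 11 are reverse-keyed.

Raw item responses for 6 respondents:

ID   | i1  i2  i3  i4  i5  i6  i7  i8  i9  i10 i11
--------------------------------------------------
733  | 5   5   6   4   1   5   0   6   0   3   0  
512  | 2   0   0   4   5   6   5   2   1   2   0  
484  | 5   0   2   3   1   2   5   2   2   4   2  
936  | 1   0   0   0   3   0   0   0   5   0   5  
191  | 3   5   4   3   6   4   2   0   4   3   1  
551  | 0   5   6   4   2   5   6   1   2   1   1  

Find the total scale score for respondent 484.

Respondent 484 raw: 5, 0, 2, 3, 1, 2, 5, 2, 2, 4, 2.
Reverse-coded (reversed = (0+6) − raw = 6 − raw):
  item 1: 5
  item 2: 0
  item 3: 2
  item 4: 3
  item 5: 1
  item 6: 2
  item 7: 6 − 5 = 1
  item 8: 6 − 2 = 4
  item 9: 2
  item 10: 6 − 4 = 2
  item 11: 6 − 2 = 4
Sum = 5 + 0 + 2 + 3 + 1 + 2 + 1 + 4 + 2 + 2 + 4 = 26

26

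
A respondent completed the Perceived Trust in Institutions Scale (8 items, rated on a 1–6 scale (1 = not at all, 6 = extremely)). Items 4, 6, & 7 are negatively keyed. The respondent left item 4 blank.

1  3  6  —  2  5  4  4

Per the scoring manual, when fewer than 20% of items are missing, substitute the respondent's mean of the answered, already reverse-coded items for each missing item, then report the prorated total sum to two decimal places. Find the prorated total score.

Reverse-coded (reversed = (1+6) − raw = 7 − raw):
  item 6: 7 − 5 = 2
  item 7: 7 − 4 = 3
Completed scored items (7 of 8): 1, 3, 6, 2, 2, 3, 4; sum = 21.
Person mean = 21 / 7 ≈ 3.0000
Prorated total = (21 / 7) × 8 = 24.00 (to 2 dp)

24.00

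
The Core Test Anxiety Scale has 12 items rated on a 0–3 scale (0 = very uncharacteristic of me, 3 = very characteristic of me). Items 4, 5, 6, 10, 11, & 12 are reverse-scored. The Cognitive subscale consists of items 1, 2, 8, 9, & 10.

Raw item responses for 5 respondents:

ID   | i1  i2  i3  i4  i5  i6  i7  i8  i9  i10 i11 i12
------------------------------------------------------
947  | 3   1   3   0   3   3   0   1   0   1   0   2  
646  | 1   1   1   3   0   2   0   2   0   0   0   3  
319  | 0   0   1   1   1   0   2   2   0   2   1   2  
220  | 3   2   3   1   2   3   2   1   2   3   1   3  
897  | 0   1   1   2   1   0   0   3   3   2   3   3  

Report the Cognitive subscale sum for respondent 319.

3

Respondent 319 raw: 0, 0, 1, 1, 1, 0, 2, 2, 0, 2, 1, 2.
Cognitive items: 1, 2, 8, 9, 10.
Reverse-coded (reverse-coded value = 3 − response):
  item 1: 0
  item 2: 0
  item 8: 2
  item 9: 0
  item 10: 3 − 2 = 1
Sum = 0 + 0 + 2 + 0 + 1 = 3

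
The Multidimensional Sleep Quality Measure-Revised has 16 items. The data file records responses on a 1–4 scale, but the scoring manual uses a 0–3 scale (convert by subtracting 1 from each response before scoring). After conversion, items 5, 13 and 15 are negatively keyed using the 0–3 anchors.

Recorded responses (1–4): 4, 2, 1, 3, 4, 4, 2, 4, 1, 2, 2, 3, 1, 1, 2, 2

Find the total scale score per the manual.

Convert to 0–3: 3, 1, 0, 2, 3, 3, 1, 3, 0, 1, 1, 2, 0, 0, 1, 1
Reverse-coded (reverse-coded value = 3 − response):
  item 5: 3 − 3 = 0
  item 13: 3 − 0 = 3
  item 15: 3 − 1 = 2
Scored: 3, 1, 0, 2, 0, 3, 1, 3, 0, 1, 1, 2, 3, 0, 2, 1
Total = 23

23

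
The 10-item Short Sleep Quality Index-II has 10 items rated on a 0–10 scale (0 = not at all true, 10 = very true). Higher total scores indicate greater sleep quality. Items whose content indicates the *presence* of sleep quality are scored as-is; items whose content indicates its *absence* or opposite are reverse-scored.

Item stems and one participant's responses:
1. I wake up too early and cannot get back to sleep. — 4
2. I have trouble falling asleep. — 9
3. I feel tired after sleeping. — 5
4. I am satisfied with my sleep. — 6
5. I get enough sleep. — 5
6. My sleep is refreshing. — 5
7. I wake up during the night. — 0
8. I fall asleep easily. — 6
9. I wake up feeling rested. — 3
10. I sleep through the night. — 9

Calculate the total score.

Items 1, 2, 3, 7 describe the absence/opposite of sleep quality → reverse-score.
reversed = (0+10) − raw = 10 − raw.
  item 1: 10 − 4 = 6
  item 2: 10 − 9 = 1
  item 3: 10 − 5 = 5
  item 4: 6
  item 5: 5
  item 6: 5
  item 7: 10 − 0 = 10
  item 8: 6
  item 9: 3
  item 10: 9
Total = 6 + 1 + 5 + 6 + 5 + 5 + 10 + 6 + 3 + 9 = 56

56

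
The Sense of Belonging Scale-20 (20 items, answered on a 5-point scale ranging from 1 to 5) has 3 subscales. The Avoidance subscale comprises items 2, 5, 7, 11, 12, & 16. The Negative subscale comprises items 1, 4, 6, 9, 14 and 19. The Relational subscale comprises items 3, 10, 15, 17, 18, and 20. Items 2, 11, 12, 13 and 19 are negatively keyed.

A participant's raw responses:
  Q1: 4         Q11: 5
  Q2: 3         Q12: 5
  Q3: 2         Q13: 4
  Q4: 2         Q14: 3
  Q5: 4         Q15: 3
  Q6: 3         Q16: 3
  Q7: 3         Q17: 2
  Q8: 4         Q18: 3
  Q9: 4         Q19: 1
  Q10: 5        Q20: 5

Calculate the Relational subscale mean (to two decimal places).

Relational items: 3, 10, 15, 17, 18, 20.
  item 3: 2
  item 10: 5
  item 15: 3
  item 17: 2
  item 18: 3
  item 20: 5
Sum = 2 + 5 + 3 + 2 + 3 + 5 = 20
Mean = 20 / 6 = 3.33

3.33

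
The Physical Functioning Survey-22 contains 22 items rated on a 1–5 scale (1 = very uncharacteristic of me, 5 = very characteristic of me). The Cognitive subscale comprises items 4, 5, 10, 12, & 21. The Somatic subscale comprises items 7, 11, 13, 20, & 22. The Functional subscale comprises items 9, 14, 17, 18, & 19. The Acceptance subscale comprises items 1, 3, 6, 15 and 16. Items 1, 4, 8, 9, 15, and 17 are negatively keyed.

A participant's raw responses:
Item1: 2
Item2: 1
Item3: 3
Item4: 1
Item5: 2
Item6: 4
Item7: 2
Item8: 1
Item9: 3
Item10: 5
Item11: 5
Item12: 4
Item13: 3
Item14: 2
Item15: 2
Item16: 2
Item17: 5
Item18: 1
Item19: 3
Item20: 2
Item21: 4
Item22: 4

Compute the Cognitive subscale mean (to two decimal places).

4.00

Cognitive items: 4, 5, 10, 12, 21.
Of these, item 4 is negatively keyed; on a 1–5 scale, reversed = 6 − raw.
  item 4: 6 − 1 = 5
  item 5: 2
  item 10: 5
  item 12: 4
  item 21: 4
Sum = 5 + 2 + 5 + 4 + 4 = 20
Mean = 20 / 5 = 4.00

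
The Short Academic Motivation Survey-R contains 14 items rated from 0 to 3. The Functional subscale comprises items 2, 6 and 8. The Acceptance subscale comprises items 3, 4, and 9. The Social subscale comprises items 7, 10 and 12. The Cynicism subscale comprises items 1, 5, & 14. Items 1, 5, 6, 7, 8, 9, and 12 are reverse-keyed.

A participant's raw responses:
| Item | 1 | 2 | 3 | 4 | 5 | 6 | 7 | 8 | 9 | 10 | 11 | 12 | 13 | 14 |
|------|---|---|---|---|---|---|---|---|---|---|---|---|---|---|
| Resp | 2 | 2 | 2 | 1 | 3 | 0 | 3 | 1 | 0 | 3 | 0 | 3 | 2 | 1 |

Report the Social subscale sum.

Social items: 7, 10, 12.
Of these, items 7 & 12 are reverse-keyed; on a 0–3 scale, reversed = 3 − raw.
  item 7: 3 − 3 = 0
  item 10: 3
  item 12: 3 − 3 = 0
Sum = 0 + 3 + 0 = 3

3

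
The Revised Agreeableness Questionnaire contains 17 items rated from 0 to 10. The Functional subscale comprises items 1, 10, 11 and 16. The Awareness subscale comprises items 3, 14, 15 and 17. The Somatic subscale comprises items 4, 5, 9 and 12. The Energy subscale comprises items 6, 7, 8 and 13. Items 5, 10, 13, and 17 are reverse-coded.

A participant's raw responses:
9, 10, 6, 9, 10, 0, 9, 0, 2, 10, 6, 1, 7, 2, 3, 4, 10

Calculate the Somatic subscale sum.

Somatic items: 4, 5, 9, 12.
Of these, item 5 is reverse-coded; on a 0–10 scale, reversed = 10 − raw.
  item 4: 9
  item 5: 10 − 10 = 0
  item 9: 2
  item 12: 1
Sum = 9 + 0 + 2 + 1 = 12

12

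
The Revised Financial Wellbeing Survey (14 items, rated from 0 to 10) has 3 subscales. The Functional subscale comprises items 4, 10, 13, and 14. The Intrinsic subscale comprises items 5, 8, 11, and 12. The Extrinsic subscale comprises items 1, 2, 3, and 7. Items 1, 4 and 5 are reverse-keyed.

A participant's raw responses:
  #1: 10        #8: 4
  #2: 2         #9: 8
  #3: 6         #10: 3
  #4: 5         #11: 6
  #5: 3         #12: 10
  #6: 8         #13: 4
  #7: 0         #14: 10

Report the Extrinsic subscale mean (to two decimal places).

Extrinsic items: 1, 2, 3, 7.
Of these, item 1 is reverse-keyed; reversed = (0+10) − raw = 10 − raw.
  item 1: 10 − 10 = 0
  item 2: 2
  item 3: 6
  item 7: 0
Sum = 0 + 2 + 6 + 0 = 8
Mean = 8 / 4 = 2.00

2.00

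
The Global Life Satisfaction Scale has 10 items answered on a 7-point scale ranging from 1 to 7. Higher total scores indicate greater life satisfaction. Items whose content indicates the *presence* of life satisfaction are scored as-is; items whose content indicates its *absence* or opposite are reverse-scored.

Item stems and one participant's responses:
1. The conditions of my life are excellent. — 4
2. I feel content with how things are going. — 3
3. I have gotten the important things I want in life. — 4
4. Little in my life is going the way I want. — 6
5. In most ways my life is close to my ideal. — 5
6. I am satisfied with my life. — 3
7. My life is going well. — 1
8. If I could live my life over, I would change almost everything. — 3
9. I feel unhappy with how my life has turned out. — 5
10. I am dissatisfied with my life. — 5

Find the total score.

Items 4, 8, 9, 10 describe the absence/opposite of life satisfaction → reverse-score.
on a 1–7 scale, reversed = 8 − raw.
  item 1: 4
  item 2: 3
  item 3: 4
  item 4: 8 − 6 = 2
  item 5: 5
  item 6: 3
  item 7: 1
  item 8: 8 − 3 = 5
  item 9: 8 − 5 = 3
  item 10: 8 − 5 = 3
Total = 4 + 3 + 4 + 2 + 5 + 3 + 1 + 5 + 3 + 3 = 33

33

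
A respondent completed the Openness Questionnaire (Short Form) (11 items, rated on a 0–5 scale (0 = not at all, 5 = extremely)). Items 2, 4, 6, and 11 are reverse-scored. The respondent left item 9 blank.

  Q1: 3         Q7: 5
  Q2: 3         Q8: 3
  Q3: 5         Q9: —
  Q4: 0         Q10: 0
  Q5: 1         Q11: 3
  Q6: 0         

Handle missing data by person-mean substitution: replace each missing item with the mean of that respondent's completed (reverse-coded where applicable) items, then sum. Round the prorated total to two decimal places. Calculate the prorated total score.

Reverse-coded (reversed = (0+5) − raw = 5 − raw):
  item 2: 5 − 3 = 2
  item 4: 5 − 0 = 5
  item 6: 5 − 0 = 5
  item 11: 5 − 3 = 2
Completed scored items (10 of 11): 3, 2, 5, 5, 1, 5, 5, 3, 0, 2; sum = 31.
Person mean = 31 / 10 ≈ 3.1000
Prorated total = (31 / 10) × 11 = 34.10 (to 2 dp)

34.10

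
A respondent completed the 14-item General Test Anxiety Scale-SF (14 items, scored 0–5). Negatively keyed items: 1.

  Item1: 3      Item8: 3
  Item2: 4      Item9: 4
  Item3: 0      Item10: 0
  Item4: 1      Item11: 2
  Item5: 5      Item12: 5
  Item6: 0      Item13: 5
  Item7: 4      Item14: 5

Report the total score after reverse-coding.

40

Negatively keyed items use 5 − raw:
  item 1: 5 − 3 = 2
Scored responses: 2, 4, 0, 1, 5, 0, 4, 3, 4, 0, 2, 5, 5, 5
Total = 2 + 4 + 0 + 1 + 5 + 0 + 4 + 3 + 4 + 0 + 2 + 5 + 5 + 5 = 40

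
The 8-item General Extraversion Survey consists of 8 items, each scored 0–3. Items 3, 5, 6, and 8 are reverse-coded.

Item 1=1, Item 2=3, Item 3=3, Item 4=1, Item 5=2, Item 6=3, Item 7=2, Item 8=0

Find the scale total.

Raw sum = 15. Reverse-coded items: 3, 5, 6, 8; their raw sum = 8.
Each reversal replaces raw with 3 − raw, changing the total by 3 − 2·raw per item.
Total = 15 + 4·3 − 2·8 = 15 + 12 − 16 = 11

11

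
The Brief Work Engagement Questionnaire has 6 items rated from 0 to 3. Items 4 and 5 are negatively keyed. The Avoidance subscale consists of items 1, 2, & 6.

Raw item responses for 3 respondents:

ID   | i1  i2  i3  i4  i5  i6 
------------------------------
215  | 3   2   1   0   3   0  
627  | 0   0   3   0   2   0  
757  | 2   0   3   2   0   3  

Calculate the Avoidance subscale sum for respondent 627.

Respondent 627 raw: 0, 0, 3, 0, 2, 0.
Avoidance items: 1, 2, 6.
Reverse-coded (on a 0–3 scale, reversed = 3 − raw):
  item 1: 0
  item 2: 0
  item 6: 0
Sum = 0 + 0 + 0 = 0

0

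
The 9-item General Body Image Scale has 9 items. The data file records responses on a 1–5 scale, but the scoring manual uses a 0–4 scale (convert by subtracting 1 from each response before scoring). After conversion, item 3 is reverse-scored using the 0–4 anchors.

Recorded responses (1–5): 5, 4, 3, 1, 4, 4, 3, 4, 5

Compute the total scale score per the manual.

Convert to 0–4: 4, 3, 2, 0, 3, 3, 2, 3, 4
Reverse-coded (reverse-coded value = 4 − response):
  item 3: 4 − 2 = 2
Scored: 4, 3, 2, 0, 3, 3, 2, 3, 4
Total = 24

24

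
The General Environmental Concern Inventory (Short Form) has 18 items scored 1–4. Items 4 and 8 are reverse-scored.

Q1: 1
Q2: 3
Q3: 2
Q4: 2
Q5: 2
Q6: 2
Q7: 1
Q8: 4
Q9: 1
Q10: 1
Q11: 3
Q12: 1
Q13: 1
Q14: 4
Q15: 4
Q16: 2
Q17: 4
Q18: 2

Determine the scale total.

Apply reverse scoring (reverse-coded value = 5 − response):
  item 4: 5 − 2 = 3
  item 8: 5 − 4 = 1
Scored items: 1, 3, 2, 3, 2, 2, 1, 1, 1, 1, 3, 1, 1, 4, 4, 2, 4, 2
Total = 1 + 3 + 2 + 3 + 2 + 2 + 1 + 1 + 1 + 1 + 3 + 1 + 1 + 4 + 4 + 2 + 4 + 2 = 38

38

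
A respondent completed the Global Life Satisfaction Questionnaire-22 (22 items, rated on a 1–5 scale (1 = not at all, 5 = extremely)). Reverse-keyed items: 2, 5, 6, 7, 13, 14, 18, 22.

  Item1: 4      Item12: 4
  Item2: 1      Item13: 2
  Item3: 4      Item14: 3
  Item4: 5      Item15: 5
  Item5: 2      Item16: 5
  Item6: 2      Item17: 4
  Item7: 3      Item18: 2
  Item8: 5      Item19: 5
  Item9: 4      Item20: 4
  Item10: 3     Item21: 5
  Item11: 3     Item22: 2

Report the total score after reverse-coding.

Apply reverse scoring (on a 1–5 scale, reversed = 6 − raw):
  item 2: 6 − 1 = 5
  item 5: 6 − 2 = 4
  item 6: 6 − 2 = 4
  item 7: 6 − 3 = 3
  item 13: 6 − 2 = 4
  item 14: 6 − 3 = 3
  item 18: 6 − 2 = 4
  item 22: 6 − 2 = 4
Scored responses: 4, 5, 4, 5, 4, 4, 3, 5, 4, 3, 3, 4, 4, 3, 5, 5, 4, 4, 5, 4, 5, 4
Total = 4 + 5 + 4 + 5 + 4 + 4 + 3 + 5 + 4 + 3 + 3 + 4 + 4 + 3 + 5 + 5 + 4 + 4 + 5 + 4 + 5 + 4 = 91

91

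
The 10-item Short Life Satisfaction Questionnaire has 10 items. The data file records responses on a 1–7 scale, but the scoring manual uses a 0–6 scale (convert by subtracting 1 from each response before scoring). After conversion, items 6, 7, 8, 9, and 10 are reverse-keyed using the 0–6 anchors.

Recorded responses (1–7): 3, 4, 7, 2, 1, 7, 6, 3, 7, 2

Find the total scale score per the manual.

Convert to 0–6: 2, 3, 6, 1, 0, 6, 5, 2, 6, 1
Reverse-coded (reversed = (0+6) − raw = 6 − raw):
  item 6: 6 − 6 = 0
  item 7: 6 − 5 = 1
  item 8: 6 − 2 = 4
  item 9: 6 − 6 = 0
  item 10: 6 − 1 = 5
Scored: 2, 3, 6, 1, 0, 0, 1, 4, 0, 5
Total = 22

22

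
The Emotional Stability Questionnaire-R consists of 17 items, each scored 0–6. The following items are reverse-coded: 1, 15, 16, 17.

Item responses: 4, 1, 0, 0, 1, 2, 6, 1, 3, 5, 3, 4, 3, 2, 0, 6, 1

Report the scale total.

Apply reverse scoring (reversed = (0+6) − raw = 6 − raw):
  item 1: 6 − 4 = 2
  item 15: 6 − 0 = 6
  item 16: 6 − 6 = 0
  item 17: 6 − 1 = 5
Scored responses: 2, 1, 0, 0, 1, 2, 6, 1, 3, 5, 3, 4, 3, 2, 6, 0, 5
Total = 2 + 1 + 0 + 0 + 1 + 2 + 6 + 1 + 3 + 5 + 3 + 4 + 3 + 2 + 6 + 0 + 5 = 44

44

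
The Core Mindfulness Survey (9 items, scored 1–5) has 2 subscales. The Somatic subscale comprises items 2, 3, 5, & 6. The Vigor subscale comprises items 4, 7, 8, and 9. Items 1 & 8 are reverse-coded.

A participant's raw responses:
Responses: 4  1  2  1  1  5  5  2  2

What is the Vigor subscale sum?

12

Vigor items: 4, 7, 8, 9.
Of these, item 8 is reverse-coded; on a 1–5 scale, reversed = 6 − raw.
  item 4: 1
  item 7: 5
  item 8: 6 − 2 = 4
  item 9: 2
Sum = 1 + 5 + 4 + 2 = 12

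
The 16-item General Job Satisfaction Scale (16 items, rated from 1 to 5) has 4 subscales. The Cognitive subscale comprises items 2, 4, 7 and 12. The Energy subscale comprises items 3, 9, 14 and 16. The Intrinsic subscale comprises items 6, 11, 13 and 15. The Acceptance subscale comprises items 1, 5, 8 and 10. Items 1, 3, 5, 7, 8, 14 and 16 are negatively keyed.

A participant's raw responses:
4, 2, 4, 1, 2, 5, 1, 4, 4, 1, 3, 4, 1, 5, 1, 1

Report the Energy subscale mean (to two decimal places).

Energy items: 3, 9, 14, 16.
Of these, items 3, 14, and 16 are negatively keyed; reversed = (1+5) − raw = 6 − raw.
  item 3: 6 − 4 = 2
  item 9: 4
  item 14: 6 − 5 = 1
  item 16: 6 − 1 = 5
Sum = 2 + 4 + 1 + 5 = 12
Mean = 12 / 4 = 3.00

3.00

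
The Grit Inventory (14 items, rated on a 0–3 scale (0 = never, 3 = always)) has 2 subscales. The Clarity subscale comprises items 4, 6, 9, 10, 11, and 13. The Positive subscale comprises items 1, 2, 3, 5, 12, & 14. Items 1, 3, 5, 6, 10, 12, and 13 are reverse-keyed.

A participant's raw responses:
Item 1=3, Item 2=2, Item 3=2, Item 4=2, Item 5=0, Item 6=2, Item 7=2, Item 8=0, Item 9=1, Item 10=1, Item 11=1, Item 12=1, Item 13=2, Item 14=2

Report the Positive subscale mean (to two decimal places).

1.67

Positive items: 1, 2, 3, 5, 12, 14.
Of these, items 1, 3, 5 and 12 are reverse-keyed; reverse-coded value = 3 − response.
  item 1: 3 − 3 = 0
  item 2: 2
  item 3: 3 − 2 = 1
  item 5: 3 − 0 = 3
  item 12: 3 − 1 = 2
  item 14: 2
Sum = 0 + 2 + 1 + 3 + 2 + 2 = 10
Mean = 10 / 6 = 1.67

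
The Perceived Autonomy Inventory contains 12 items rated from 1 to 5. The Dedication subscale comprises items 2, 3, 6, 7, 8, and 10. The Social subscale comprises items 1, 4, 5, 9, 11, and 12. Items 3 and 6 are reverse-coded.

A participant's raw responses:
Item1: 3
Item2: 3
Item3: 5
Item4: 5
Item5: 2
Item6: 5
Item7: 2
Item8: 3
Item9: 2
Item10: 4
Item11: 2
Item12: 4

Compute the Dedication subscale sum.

Dedication items: 2, 3, 6, 7, 8, 10.
Of these, items 3 and 6 are reverse-coded; reversed = (1+5) − raw = 6 − raw.
  item 2: 3
  item 3: 6 − 5 = 1
  item 6: 6 − 5 = 1
  item 7: 2
  item 8: 3
  item 10: 4
Sum = 3 + 1 + 1 + 2 + 3 + 4 = 14

14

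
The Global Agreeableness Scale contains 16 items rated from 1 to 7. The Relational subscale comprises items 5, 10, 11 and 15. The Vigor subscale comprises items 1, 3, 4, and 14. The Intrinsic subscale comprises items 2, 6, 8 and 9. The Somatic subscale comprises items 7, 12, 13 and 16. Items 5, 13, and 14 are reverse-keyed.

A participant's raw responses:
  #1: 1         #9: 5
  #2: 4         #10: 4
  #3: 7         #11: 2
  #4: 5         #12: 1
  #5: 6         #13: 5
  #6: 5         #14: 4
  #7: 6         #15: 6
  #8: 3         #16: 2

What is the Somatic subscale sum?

Somatic items: 7, 12, 13, 16.
Of these, item 13 is reverse-keyed; reversed = (1+7) − raw = 8 − raw.
  item 7: 6
  item 12: 1
  item 13: 8 − 5 = 3
  item 16: 2
Sum = 6 + 1 + 3 + 2 = 12

12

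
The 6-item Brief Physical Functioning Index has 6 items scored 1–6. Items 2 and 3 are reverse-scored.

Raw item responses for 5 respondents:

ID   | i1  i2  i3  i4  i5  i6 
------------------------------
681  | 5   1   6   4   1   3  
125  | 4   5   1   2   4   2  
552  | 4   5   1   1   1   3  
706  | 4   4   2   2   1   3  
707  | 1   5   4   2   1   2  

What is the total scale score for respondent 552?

17

Respondent 552 raw: 4, 5, 1, 1, 1, 3.
Reverse-coded (reversed = (1+6) − raw = 7 − raw):
  item 1: 4
  item 2: 7 − 5 = 2
  item 3: 7 − 1 = 6
  item 4: 1
  item 5: 1
  item 6: 3
Sum = 4 + 2 + 6 + 1 + 1 + 3 = 17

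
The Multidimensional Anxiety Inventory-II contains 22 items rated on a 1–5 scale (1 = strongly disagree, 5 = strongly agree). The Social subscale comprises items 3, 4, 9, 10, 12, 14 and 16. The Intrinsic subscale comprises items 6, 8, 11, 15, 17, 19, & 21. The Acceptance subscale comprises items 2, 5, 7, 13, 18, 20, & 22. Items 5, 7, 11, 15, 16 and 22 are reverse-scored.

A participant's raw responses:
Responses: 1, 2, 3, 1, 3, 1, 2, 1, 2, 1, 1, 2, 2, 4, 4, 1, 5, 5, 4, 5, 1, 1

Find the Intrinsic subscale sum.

Intrinsic items: 6, 8, 11, 15, 17, 19, 21.
Of these, items 11 and 15 are reverse-scored; on a 1–5 scale, reversed = 6 − raw.
  item 6: 1
  item 8: 1
  item 11: 6 − 1 = 5
  item 15: 6 − 4 = 2
  item 17: 5
  item 19: 4
  item 21: 1
Sum = 1 + 1 + 5 + 2 + 5 + 4 + 1 = 19

19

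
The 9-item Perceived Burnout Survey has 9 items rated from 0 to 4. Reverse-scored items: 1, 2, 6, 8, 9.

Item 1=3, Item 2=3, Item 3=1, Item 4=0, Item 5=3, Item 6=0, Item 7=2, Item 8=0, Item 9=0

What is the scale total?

Reversing items 1, 2, 6, 8, and 9 with 4 − raw:
Total = (4−3) + (4−3) + 1 + 0 + 3 + (4−0) + 2 + (4−0) + (4−0)
      = 1 + 1 + 1 + 0 + 3 + 4 + 2 + 4 + 4 = 20

20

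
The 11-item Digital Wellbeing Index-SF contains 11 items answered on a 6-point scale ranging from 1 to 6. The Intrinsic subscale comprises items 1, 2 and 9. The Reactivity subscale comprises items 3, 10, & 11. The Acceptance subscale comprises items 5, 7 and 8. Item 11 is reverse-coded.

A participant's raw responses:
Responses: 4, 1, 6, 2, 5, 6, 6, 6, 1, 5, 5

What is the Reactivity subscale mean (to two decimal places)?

4.33

Reactivity items: 3, 10, 11.
Of these, item 11 is reverse-coded; on a 1–6 scale, reversed = 7 − raw.
  item 3: 6
  item 10: 5
  item 11: 7 − 5 = 2
Sum = 6 + 5 + 2 = 13
Mean = 13 / 3 = 4.33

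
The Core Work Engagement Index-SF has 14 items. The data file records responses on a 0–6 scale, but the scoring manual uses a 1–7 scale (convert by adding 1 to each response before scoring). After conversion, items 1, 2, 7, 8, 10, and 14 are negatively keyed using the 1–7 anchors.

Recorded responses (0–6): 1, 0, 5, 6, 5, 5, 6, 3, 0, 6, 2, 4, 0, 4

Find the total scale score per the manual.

Convert to 1–7: 2, 1, 6, 7, 6, 6, 7, 4, 1, 7, 3, 5, 1, 5
Reverse-coded (on a 1–7 scale, reversed = 8 − raw):
  item 1: 8 − 2 = 6
  item 2: 8 − 1 = 7
  item 7: 8 − 7 = 1
  item 8: 8 − 4 = 4
  item 10: 8 − 7 = 1
  item 14: 8 − 5 = 3
Scored: 6, 7, 6, 7, 6, 6, 1, 4, 1, 1, 3, 5, 1, 3
Total = 57

57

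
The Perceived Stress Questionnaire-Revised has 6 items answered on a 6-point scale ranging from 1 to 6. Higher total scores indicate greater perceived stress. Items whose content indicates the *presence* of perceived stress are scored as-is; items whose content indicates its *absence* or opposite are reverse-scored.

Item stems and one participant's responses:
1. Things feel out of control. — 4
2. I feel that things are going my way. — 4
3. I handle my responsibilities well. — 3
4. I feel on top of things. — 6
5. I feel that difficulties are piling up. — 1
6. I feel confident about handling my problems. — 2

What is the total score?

Items 2, 3, 4, 6 describe the absence/opposite of perceived stress → reverse-score.
reversed = (1+6) − raw = 7 − raw.
  item 1: 4
  item 2: 7 − 4 = 3
  item 3: 7 − 3 = 4
  item 4: 7 − 6 = 1
  item 5: 1
  item 6: 7 − 2 = 5
Total = 4 + 3 + 4 + 1 + 1 + 5 = 18

18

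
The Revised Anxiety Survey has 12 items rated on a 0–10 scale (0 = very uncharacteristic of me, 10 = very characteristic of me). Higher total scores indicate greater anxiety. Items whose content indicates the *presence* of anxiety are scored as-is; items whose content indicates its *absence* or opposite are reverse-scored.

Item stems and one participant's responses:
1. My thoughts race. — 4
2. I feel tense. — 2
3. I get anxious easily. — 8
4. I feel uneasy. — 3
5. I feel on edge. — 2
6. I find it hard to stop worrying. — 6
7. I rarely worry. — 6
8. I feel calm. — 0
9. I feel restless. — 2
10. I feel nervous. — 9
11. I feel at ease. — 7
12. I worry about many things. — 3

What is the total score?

56

Items 7, 8, 11 describe the absence/opposite of anxiety → reverse-score.
reverse-coded value = 10 − response.
  item 1: 4
  item 2: 2
  item 3: 8
  item 4: 3
  item 5: 2
  item 6: 6
  item 7: 10 − 6 = 4
  item 8: 10 − 0 = 10
  item 9: 2
  item 10: 9
  item 11: 10 − 7 = 3
  item 12: 3
Total = 4 + 2 + 8 + 3 + 2 + 6 + 4 + 10 + 2 + 9 + 3 + 3 = 56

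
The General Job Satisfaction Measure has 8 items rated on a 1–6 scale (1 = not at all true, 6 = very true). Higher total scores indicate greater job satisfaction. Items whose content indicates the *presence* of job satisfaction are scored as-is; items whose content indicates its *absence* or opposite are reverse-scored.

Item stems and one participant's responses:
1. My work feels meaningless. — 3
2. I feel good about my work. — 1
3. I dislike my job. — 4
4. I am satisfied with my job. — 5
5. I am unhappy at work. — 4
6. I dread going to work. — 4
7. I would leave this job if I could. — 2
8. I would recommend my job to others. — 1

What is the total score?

Items 1, 3, 5, 6, 7 describe the absence/opposite of job satisfaction → reverse-score.
reverse-coded value = 7 − response.
  item 1: 7 − 3 = 4
  item 2: 1
  item 3: 7 − 4 = 3
  item 4: 5
  item 5: 7 − 4 = 3
  item 6: 7 − 4 = 3
  item 7: 7 − 2 = 5
  item 8: 1
Total = 4 + 1 + 3 + 5 + 3 + 3 + 5 + 1 = 25

25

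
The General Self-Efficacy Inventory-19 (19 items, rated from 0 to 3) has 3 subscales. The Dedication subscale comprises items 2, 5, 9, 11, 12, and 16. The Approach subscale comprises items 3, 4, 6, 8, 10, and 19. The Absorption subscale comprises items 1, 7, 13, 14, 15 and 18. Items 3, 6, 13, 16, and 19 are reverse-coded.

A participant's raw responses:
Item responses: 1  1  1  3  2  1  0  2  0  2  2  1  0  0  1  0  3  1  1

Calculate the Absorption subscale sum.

Absorption items: 1, 7, 13, 14, 15, 18.
Of these, item 13 is reverse-coded; reversed = (0+3) − raw = 3 − raw.
  item 1: 1
  item 7: 0
  item 13: 3 − 0 = 3
  item 14: 0
  item 15: 1
  item 18: 1
Sum = 1 + 0 + 3 + 0 + 1 + 1 = 6

6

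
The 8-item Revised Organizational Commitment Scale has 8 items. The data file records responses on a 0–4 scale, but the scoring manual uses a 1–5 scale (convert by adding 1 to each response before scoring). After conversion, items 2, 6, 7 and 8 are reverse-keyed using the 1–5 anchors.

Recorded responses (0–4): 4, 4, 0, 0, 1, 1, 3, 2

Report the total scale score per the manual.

19

Convert to 1–5: 5, 5, 1, 1, 2, 2, 4, 3
Reverse-coded (on a 1–5 scale, reversed = 6 − raw):
  item 2: 6 − 5 = 1
  item 6: 6 − 2 = 4
  item 7: 6 − 4 = 2
  item 8: 6 − 3 = 3
Scored: 5, 1, 1, 1, 2, 4, 2, 3
Total = 19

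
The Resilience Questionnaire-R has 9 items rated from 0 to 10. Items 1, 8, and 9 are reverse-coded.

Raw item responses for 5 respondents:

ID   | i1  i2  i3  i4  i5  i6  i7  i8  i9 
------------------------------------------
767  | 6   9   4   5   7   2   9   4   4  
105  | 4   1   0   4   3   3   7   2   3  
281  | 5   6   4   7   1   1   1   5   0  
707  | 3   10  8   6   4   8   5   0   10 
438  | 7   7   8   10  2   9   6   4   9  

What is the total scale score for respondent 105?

39

Respondent 105 raw: 4, 1, 0, 4, 3, 3, 7, 2, 3.
Reverse-coded (on a 0–10 scale, reversed = 10 − raw):
  item 1: 10 − 4 = 6
  item 2: 1
  item 3: 0
  item 4: 4
  item 5: 3
  item 6: 3
  item 7: 7
  item 8: 10 − 2 = 8
  item 9: 10 − 3 = 7
Sum = 6 + 1 + 0 + 4 + 3 + 3 + 7 + 8 + 7 = 39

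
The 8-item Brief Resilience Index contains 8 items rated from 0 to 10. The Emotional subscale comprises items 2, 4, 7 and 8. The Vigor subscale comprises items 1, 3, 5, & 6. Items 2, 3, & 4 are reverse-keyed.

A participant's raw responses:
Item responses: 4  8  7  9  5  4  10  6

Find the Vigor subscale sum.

16

Vigor items: 1, 3, 5, 6.
Of these, item 3 is reverse-keyed; reverse-coded value = 10 − response.
  item 1: 4
  item 3: 10 − 7 = 3
  item 5: 5
  item 6: 4
Sum = 4 + 3 + 5 + 4 = 16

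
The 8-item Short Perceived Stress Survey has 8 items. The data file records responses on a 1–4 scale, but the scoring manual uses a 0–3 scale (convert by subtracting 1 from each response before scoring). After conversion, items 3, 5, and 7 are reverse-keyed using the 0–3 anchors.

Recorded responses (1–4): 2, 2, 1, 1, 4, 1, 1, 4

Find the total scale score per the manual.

11

Convert to 0–3: 1, 1, 0, 0, 3, 0, 0, 3
Reverse-coded (reversed = (0+3) − raw = 3 − raw):
  item 3: 3 − 0 = 3
  item 5: 3 − 3 = 0
  item 7: 3 − 0 = 3
Scored: 1, 1, 3, 0, 0, 0, 3, 3
Total = 11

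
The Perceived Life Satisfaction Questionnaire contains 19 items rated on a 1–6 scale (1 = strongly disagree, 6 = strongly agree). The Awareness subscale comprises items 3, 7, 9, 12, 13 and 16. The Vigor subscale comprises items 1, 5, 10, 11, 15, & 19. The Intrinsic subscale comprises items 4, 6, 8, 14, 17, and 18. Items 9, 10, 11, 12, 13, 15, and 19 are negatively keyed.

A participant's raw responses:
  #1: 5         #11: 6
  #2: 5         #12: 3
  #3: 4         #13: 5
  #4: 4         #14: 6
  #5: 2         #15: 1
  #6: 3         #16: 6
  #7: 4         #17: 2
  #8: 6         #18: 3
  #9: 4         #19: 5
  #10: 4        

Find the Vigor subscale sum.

Vigor items: 1, 5, 10, 11, 15, 19.
Of these, items 10, 11, 15, and 19 are negatively keyed; reversed = (1+6) − raw = 7 − raw.
  item 1: 5
  item 5: 2
  item 10: 7 − 4 = 3
  item 11: 7 − 6 = 1
  item 15: 7 − 1 = 6
  item 19: 7 − 5 = 2
Sum = 5 + 2 + 3 + 1 + 6 + 2 = 19

19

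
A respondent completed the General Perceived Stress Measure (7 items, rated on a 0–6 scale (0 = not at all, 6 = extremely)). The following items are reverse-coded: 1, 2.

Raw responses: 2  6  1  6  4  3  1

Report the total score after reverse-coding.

19

Reverse-coded items use 6 − raw:
  item 1: 6 − 2 = 4
  item 2: 6 − 6 = 0
After reverse-coding: 4, 0, 1, 6, 4, 3, 1
Total = 4 + 0 + 1 + 6 + 4 + 3 + 1 = 19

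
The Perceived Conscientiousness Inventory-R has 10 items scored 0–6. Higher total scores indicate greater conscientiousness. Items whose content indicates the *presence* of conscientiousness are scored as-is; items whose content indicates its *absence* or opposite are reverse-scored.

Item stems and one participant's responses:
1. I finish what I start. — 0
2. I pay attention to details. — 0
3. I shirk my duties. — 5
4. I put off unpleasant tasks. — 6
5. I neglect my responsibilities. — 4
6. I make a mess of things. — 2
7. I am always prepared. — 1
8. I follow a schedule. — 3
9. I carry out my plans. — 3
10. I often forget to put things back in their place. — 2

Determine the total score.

18

Items 3, 4, 5, 6, 10 describe the absence/opposite of conscientiousness → reverse-score.
reverse-coded value = 6 − response.
  item 1: 0
  item 2: 0
  item 3: 6 − 5 = 1
  item 4: 6 − 6 = 0
  item 5: 6 − 4 = 2
  item 6: 6 − 2 = 4
  item 7: 1
  item 8: 3
  item 9: 3
  item 10: 6 − 2 = 4
Total = 0 + 0 + 1 + 0 + 2 + 4 + 1 + 3 + 3 + 4 = 18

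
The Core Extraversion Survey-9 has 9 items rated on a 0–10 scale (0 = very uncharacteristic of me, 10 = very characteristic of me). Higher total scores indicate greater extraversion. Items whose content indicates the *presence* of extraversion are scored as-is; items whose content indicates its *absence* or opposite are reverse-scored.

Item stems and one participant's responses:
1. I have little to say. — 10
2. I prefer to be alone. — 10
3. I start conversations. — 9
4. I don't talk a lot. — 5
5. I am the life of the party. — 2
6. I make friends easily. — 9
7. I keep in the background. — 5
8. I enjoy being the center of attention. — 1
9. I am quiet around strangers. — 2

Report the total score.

39

Items 1, 2, 4, 7, 9 describe the absence/opposite of extraversion → reverse-score.
reversed = (0+10) − raw = 10 − raw.
  item 1: 10 − 10 = 0
  item 2: 10 − 10 = 0
  item 3: 9
  item 4: 10 − 5 = 5
  item 5: 2
  item 6: 9
  item 7: 10 − 5 = 5
  item 8: 1
  item 9: 10 − 2 = 8
Total = 0 + 0 + 9 + 5 + 2 + 9 + 5 + 1 + 8 = 39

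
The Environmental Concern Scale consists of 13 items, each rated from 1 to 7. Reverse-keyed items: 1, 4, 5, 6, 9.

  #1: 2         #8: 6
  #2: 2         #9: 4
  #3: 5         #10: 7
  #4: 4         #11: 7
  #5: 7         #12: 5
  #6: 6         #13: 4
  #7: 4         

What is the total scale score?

57

Apply reverse scoring (on a 1–7 scale, reversed = 8 − raw):
  item 1: 8 − 2 = 6
  item 4: 8 − 4 = 4
  item 5: 8 − 7 = 1
  item 6: 8 − 6 = 2
  item 9: 8 − 4 = 4
Scored items: 6, 2, 5, 4, 1, 2, 4, 6, 4, 7, 7, 5, 4
Total = 6 + 2 + 5 + 4 + 1 + 2 + 4 + 6 + 4 + 7 + 7 + 5 + 4 = 57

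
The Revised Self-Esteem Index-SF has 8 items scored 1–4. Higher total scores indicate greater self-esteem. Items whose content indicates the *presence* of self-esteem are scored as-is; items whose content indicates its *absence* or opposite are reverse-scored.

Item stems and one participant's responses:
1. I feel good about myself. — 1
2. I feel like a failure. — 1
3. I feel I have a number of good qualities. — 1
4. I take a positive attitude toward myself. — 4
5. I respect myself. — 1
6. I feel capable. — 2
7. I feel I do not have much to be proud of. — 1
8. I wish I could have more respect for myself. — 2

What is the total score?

Items 2, 7, 8 describe the absence/opposite of self-esteem → reverse-score.
reversed = (1+4) − raw = 5 − raw.
  item 1: 1
  item 2: 5 − 1 = 4
  item 3: 1
  item 4: 4
  item 5: 1
  item 6: 2
  item 7: 5 − 1 = 4
  item 8: 5 − 2 = 3
Total = 1 + 4 + 1 + 4 + 1 + 2 + 4 + 3 = 20

20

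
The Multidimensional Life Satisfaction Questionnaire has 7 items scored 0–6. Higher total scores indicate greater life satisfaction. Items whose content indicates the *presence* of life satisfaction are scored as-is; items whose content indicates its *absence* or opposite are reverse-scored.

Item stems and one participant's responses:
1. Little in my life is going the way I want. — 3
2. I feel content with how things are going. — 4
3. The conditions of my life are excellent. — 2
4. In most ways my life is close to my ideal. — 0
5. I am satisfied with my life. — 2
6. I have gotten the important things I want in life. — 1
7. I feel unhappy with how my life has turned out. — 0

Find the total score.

18

Items 1, 7 describe the absence/opposite of life satisfaction → reverse-score.
on a 0–6 scale, reversed = 6 − raw.
  item 1: 6 − 3 = 3
  item 2: 4
  item 3: 2
  item 4: 0
  item 5: 2
  item 6: 1
  item 7: 6 − 0 = 6
Total = 3 + 4 + 2 + 0 + 2 + 1 + 6 = 18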